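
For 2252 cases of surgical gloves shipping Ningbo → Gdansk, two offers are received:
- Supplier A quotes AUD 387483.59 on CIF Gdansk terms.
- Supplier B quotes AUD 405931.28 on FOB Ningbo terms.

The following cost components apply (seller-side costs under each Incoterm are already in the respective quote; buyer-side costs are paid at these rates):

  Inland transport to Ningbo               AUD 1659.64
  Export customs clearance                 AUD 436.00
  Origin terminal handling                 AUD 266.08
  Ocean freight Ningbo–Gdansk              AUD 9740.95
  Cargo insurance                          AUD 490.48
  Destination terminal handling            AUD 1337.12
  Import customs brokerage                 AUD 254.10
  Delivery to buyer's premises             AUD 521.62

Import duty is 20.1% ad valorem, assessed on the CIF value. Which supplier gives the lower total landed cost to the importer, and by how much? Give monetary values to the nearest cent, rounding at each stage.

Supplier A is cheaper by AUD 34443.62

Supplier A (CIF):
The CIF price already equals the CIF value: 387483.59
Import duty = 387483.59 × 20.1% = 77884.20
Buyer bears (A): 1337.12 + 254.10 + 521.62 = 2112.84
Landed cost (A) = invoice 387483.59 + 2112.84 + duty 77884.20 = 467480.63
Supplier B (FOB):
CIF value = FOB price + freight + insurance = 405931.28 + 9740.95 + 490.48 = 416162.71
Import duty = 416162.71 × 20.1% = 83648.70
Buyer bears (B): 9740.95 + 490.48 + 1337.12 + 254.10 + 521.62 = 12344.27
Landed cost (B) = invoice 405931.28 + 12344.27 + duty 83648.70 = 501924.25
Difference = |467480.63 − 501924.25| = 34443.62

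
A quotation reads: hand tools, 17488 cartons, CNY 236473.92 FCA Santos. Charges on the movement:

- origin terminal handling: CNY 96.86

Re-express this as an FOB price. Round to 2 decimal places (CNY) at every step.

From FCA to FOB, the seller additionally bears: origin terminal.
FOB price = 236473.92 + 96.86 = 236570.78

FOB price: CNY 236570.78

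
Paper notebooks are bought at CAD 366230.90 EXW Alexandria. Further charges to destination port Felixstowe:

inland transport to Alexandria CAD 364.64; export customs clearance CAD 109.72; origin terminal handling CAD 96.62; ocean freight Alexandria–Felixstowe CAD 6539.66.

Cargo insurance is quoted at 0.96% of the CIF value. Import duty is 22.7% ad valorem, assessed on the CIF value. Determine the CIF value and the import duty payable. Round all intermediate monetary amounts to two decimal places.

Let C be the CIF value. C = EXW price + pre-shipment costs + freight + 0.96% × C
C − 0.96% × C = 366230.90 + 364.64 + 109.72 + 96.62 + 6539.66
0.9904 × C = 373341.54
C = 373341.54 / 0.9904 = 376960.36
Insurance premium = 0.96% × 376960.36 = 3618.82
Import duty = 376960.36 × 22.7% = 85570.00

CIF value: CAD 376960.36; import duty: CAD 85570.00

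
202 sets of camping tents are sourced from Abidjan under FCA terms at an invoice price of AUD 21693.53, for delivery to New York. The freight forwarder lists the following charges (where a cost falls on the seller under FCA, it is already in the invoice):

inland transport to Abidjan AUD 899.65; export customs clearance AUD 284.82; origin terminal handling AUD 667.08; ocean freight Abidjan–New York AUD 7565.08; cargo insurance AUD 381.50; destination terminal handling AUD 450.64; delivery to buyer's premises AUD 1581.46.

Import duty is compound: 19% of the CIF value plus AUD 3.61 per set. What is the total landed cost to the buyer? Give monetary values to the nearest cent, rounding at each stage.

Total landed cost: AUD 38826.88

FCA: the seller delivers export-cleared goods to the carrier; the buyer bears costs from that point.
Already in the invoice (seller's account under FCA): inland to port, export clearance — exclude.
CIF value = FCA price + origin terminal + freight + insurance = 21693.53 + 667.08 + 7565.08 + 381.50 = 30307.19
Ad valorem component: 30307.19 × 19% = 5758.37
Specific component: 202 × 3.61 = 729.22
Import duty = 5758.37 + 729.22 = 6487.59
Buyer bears: origin terminal 667.08 + freight 7565.08 + insurance 381.50 + destination terminal 450.64 + delivery 1581.46 + duty 6487.59 = 17133.35
Landed cost = invoice 21693.53 + 17133.35 = 38826.88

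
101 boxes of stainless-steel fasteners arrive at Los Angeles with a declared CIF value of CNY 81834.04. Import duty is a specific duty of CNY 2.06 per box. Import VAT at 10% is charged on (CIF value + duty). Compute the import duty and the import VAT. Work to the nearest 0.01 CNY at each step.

Import duty = 101 × 2.06 = 208.06
VAT base = CIF + duty = 81834.04 + 208.06 = 82042.10
Import VAT = 82042.10 × 10% = 8204.21

Import duty: CNY 208.06; import VAT: CNY 8204.21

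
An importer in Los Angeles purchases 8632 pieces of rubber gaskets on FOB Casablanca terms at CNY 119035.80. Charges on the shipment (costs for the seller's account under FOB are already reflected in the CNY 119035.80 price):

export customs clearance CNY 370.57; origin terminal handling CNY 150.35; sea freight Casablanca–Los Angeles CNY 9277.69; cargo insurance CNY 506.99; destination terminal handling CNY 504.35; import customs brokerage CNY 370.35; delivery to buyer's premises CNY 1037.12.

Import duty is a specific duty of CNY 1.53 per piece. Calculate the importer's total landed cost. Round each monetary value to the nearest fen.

FOB: the seller bears costs until goods are on board at the origin port; the buyer bears freight, insurance and all costs thereafter.
Already in the invoice (seller's account under FOB): export clearance, origin terminal — exclude.
CIF value = FOB price + freight + insurance = 119035.80 + 9277.69 + 506.99 = 128820.48
Import duty = 8632 × 1.53 = 13206.96
Buyer bears: freight 9277.69 + insurance 506.99 + destination terminal 504.35 + brokerage 370.35 + delivery 1037.12 + duty 13206.96 = 24903.46
Landed cost = invoice 119035.80 + 24903.46 = 143939.26

Total landed cost: CNY 143939.26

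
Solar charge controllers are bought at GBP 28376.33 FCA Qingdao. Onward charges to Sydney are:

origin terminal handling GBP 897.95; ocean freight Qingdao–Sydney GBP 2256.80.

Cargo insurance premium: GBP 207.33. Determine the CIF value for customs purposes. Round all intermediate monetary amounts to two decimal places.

CIF value: GBP 31738.41

CIF = FCA price + pre-shipment costs + freight + insurance
CIF = 28376.33 + 897.95 + 2256.80 + 207.33 = 31738.41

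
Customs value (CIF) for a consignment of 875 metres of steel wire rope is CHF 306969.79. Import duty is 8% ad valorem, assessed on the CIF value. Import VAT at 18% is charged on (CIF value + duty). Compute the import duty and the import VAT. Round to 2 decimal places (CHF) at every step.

Import duty: CHF 24557.58; import VAT: CHF 59674.93

Import duty = 306969.79 × 8% = 24557.58
VAT base = CIF + duty = 306969.79 + 24557.58 = 331527.37
Import VAT = 331527.37 × 18% = 59674.93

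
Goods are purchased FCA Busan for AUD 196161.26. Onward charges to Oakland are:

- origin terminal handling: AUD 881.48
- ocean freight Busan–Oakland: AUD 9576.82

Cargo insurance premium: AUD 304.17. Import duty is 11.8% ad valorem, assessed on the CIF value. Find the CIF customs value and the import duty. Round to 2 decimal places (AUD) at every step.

CIF = FCA price + pre-shipment costs + freight + insurance
CIF = 196161.26 + 881.48 + 9576.82 + 304.17 = 206923.73
Import duty = 206923.73 × 11.8% = 24417.00

CIF value: AUD 206923.73; import duty: AUD 24417.00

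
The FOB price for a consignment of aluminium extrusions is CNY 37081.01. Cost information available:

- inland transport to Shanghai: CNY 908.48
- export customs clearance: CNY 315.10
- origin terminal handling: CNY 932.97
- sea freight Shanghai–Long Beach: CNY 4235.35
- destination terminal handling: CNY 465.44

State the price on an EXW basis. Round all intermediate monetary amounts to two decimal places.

Not relevant to the conversion: freight, destination terminal — on the buyer under both terms; not part of either seller's price.
From FOB to EXW, the seller no longer bears: inland to port, export clearance, origin terminal.
EXW price = 37081.01 − 908.48 − 315.10 − 932.97 = 34924.46

EXW price: CNY 34924.46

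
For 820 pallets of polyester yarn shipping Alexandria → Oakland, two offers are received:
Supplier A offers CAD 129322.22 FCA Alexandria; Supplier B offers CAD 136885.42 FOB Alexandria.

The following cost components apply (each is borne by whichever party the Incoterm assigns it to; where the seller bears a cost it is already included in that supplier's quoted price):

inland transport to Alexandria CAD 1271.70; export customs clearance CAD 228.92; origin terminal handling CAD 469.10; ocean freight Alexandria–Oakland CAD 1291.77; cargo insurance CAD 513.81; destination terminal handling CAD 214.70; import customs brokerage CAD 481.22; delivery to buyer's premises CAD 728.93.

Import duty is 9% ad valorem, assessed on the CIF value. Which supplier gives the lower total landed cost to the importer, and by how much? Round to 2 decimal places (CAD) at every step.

Supplier A (FCA):
CIF value = FCA price + origin terminal + freight + insurance = 129322.22 + 469.10 + 1291.77 + 513.81 = 131596.90
Import duty = 131596.90 × 9% = 11843.72
Buyer bears (A): 469.10 + 1291.77 + 513.81 + 214.70 + 481.22 + 728.93 = 3699.53
Landed cost (A) = invoice 129322.22 + 3699.53 + duty 11843.72 = 144865.47
Supplier B (FOB):
CIF value = FOB price + freight + insurance = 136885.42 + 1291.77 + 513.81 = 138691.00
Import duty = 138691.00 × 9% = 12482.19
Buyer bears (B): 1291.77 + 513.81 + 214.70 + 481.22 + 728.93 = 3230.43
Landed cost (B) = invoice 136885.42 + 3230.43 + duty 12482.19 = 152598.04
Difference = |144865.47 − 152598.04| = 7732.57

Supplier A is cheaper by CAD 7732.57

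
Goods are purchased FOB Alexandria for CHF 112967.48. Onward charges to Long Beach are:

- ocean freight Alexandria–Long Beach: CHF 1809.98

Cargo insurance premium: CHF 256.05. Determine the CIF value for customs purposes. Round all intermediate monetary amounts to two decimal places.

CIF = FOB price + freight + insurance
CIF = 112967.48 + 1809.98 + 256.05 = 115033.51

CIF value: CHF 115033.51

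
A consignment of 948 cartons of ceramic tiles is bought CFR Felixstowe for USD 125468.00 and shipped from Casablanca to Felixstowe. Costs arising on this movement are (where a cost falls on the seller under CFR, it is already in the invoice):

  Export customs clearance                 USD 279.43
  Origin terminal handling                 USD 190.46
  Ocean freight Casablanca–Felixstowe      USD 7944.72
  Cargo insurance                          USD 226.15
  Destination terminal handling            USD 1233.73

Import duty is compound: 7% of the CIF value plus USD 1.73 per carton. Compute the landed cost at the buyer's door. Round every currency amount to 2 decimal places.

CFR: the seller pays costs through ocean freight to the destination port, but not insurance.
Already in the invoice (seller's account under CFR): export clearance, origin terminal, freight — exclude.
CIF value = CFR price + insurance = 125468.00 + 226.15 = 125694.15
Ad valorem component: 125694.15 × 7% = 8798.59
Specific component: 948 × 1.73 = 1640.04
Import duty = 8798.59 + 1640.04 = 10438.63
Buyer bears: insurance 226.15 + destination terminal 1233.73 + duty 10438.63 = 11898.51
Landed cost = invoice 125468.00 + 11898.51 = 137366.51

Total landed cost: USD 137366.51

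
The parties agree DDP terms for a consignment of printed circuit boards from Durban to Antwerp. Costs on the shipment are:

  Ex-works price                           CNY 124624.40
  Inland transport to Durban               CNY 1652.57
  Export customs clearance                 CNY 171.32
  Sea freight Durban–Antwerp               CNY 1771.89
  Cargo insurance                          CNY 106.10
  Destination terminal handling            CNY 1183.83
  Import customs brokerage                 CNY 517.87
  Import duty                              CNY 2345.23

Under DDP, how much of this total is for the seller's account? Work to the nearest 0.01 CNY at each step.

DDP: the seller bears all costs including import duty.
Seller's account: goods 124624.40 + inland to port 1652.57 + export clearance 171.32 + freight 1771.89 + insurance 106.10 + destination terminal 1183.83 + brokerage 517.87 + duty 2345.23 = 132373.21
Buyer's account: 0.00

Seller's account: CNY 132373.21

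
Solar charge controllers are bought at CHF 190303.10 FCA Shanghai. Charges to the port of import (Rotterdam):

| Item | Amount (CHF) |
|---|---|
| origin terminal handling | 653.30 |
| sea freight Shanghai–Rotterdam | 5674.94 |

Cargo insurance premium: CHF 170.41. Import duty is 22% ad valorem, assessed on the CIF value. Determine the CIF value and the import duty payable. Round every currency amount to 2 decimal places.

CIF value: CHF 196801.75; import duty: CHF 43296.39

CIF = FCA price + pre-shipment costs + freight + insurance
CIF = 190303.10 + 653.30 + 5674.94 + 170.41 = 196801.75
Import duty = 196801.75 × 22% = 43296.39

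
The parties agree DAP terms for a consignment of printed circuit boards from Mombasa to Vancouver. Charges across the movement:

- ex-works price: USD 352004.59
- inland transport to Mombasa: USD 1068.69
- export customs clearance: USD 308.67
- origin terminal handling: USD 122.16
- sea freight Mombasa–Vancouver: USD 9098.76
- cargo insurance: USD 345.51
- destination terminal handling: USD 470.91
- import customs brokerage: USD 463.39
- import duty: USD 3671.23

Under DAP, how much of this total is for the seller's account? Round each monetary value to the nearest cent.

DAP: the seller bears all costs to the named destination except import duty and clearance.
Seller's account: goods 352004.59 + inland to port 1068.69 + export clearance 308.67 + origin terminal 122.16 + freight 9098.76 + insurance 345.51 + destination terminal 470.91 = 363419.29
Buyer's account: brokerage 463.39 + duty 3671.23 = 4134.62

Seller's account: USD 363419.29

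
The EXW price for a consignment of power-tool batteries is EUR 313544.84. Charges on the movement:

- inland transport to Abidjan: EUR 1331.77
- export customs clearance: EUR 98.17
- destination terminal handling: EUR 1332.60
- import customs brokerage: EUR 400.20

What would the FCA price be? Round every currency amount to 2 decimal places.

FCA price: EUR 314974.78

Not relevant to the conversion: brokerage, destination terminal — on the buyer under both terms; not part of either seller's price.
From EXW to FCA, the seller additionally bears: inland to port, export clearance.
FCA price = 313544.84 + 1331.77 + 98.17 = 314974.78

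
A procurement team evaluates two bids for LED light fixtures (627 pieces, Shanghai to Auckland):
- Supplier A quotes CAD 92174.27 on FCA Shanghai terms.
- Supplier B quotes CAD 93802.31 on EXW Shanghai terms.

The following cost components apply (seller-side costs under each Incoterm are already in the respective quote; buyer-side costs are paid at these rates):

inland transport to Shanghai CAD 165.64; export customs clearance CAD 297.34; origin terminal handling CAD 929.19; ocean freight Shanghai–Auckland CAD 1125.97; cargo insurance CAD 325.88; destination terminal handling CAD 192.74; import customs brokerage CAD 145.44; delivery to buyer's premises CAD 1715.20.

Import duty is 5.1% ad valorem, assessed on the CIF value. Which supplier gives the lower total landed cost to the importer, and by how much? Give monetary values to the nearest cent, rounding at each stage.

Supplier A is cheaper by CAD 2197.66

Supplier A (FCA):
CIF value = FCA price + origin terminal + freight + insurance = 92174.27 + 929.19 + 1125.97 + 325.88 = 94555.31
Import duty = 94555.31 × 5.1% = 4822.32
Buyer bears (A): 929.19 + 1125.97 + 325.88 + 192.74 + 145.44 + 1715.20 = 4434.42
Landed cost (A) = invoice 92174.27 + 4434.42 + duty 4822.32 = 101431.01
Supplier B (EXW):
CIF value = EXW price + inland to port + export clearance + origin terminal + freight + insurance = 93802.31 + 165.64 + 297.34 + 929.19 + 1125.97 + 325.88 = 96646.33
Import duty = 96646.33 × 5.1% = 4928.96
Buyer bears (B): 165.64 + 297.34 + 929.19 + 1125.97 + 325.88 + 192.74 + 145.44 + 1715.20 = 4897.40
Landed cost (B) = invoice 93802.31 + 4897.40 + duty 4928.96 = 103628.67
Difference = |101431.01 − 103628.67| = 2197.66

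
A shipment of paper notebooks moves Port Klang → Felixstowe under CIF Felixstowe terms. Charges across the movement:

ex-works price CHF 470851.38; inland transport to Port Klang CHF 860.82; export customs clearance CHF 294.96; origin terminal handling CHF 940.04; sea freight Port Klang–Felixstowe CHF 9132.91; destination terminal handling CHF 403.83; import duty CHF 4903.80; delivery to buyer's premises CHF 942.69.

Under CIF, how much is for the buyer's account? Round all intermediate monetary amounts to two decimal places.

CIF: the seller pays costs through ocean freight and marine insurance to the destination port.
Seller's account: goods 470851.38 + inland to port 860.82 + export clearance 294.96 + origin terminal 940.04 + freight 9132.91 = 482080.11
Buyer's account: destination terminal 403.83 + duty 4903.80 + delivery 942.69 = 6250.32

Buyer's account: CHF 6250.32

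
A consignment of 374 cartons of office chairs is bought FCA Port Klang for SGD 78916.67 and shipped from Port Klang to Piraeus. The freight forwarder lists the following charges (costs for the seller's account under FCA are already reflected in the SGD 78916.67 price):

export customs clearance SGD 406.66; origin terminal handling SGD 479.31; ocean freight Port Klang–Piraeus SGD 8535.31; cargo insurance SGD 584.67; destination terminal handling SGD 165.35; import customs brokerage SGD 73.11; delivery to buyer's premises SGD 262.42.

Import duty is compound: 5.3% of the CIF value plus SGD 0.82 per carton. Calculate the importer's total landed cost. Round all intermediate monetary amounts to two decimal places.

FCA: the seller delivers export-cleared goods to the carrier; the buyer bears costs from that point.
Already in the invoice (seller's account under FCA): export clearance — exclude.
CIF value = FCA price + origin terminal + freight + insurance = 78916.67 + 479.31 + 8535.31 + 584.67 = 88515.96
Ad valorem component: 88515.96 × 5.3% = 4691.35
Specific component: 374 × 0.82 = 306.68
Import duty = 4691.35 + 306.68 = 4998.03
Buyer bears: origin terminal 479.31 + freight 8535.31 + insurance 584.67 + destination terminal 165.35 + brokerage 73.11 + delivery 262.42 + duty 4998.03 = 15098.20
Landed cost = invoice 78916.67 + 15098.20 = 94014.87

Total landed cost: SGD 94014.87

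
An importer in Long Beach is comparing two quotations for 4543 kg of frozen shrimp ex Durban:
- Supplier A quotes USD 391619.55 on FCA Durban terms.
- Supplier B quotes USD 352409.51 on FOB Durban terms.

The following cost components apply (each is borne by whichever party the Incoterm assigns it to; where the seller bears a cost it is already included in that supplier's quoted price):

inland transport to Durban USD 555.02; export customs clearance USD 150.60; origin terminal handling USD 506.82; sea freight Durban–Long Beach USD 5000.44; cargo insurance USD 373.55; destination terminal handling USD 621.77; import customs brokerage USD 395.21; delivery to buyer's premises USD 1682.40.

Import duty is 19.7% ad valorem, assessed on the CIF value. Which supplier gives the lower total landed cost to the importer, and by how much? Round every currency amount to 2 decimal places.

Supplier B is cheaper by USD 47541.08

Supplier A (FCA):
CIF value = FCA price + origin terminal + freight + insurance = 391619.55 + 506.82 + 5000.44 + 373.55 = 397500.36
Import duty = 397500.36 × 19.7% = 78307.57
Buyer bears (A): 506.82 + 5000.44 + 373.55 + 621.77 + 395.21 + 1682.40 = 8580.19
Landed cost (A) = invoice 391619.55 + 8580.19 + duty 78307.57 = 478507.31
Supplier B (FOB):
CIF value = FOB price + freight + insurance = 352409.51 + 5000.44 + 373.55 = 357783.50
Import duty = 357783.50 × 19.7% = 70483.35
Buyer bears (B): 5000.44 + 373.55 + 621.77 + 395.21 + 1682.40 = 8073.37
Landed cost (B) = invoice 352409.51 + 8073.37 + duty 70483.35 = 430966.23
Difference = |478507.31 − 430966.23| = 47541.08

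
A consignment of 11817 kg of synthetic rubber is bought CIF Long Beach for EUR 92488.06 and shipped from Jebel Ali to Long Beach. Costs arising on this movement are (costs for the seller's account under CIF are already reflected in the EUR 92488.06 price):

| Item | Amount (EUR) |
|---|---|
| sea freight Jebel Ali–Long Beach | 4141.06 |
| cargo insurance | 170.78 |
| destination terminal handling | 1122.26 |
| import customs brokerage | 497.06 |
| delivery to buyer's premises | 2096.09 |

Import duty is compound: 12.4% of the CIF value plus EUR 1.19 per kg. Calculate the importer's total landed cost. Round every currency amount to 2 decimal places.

CIF: the seller pays costs through ocean freight and marine insurance to the destination port.
Already in the invoice (seller's account under CIF): freight, insurance — exclude.
The CIF price already equals the CIF value: 92488.06
Ad valorem component: 92488.06 × 12.4% = 11468.52
Specific component: 11817 × 1.19 = 14062.23
Import duty = 11468.52 + 14062.23 = 25530.75
Buyer bears: destination terminal 1122.26 + brokerage 497.06 + delivery 2096.09 + duty 25530.75 = 29246.16
Landed cost = invoice 92488.06 + 29246.16 = 121734.22

Total landed cost: EUR 121734.22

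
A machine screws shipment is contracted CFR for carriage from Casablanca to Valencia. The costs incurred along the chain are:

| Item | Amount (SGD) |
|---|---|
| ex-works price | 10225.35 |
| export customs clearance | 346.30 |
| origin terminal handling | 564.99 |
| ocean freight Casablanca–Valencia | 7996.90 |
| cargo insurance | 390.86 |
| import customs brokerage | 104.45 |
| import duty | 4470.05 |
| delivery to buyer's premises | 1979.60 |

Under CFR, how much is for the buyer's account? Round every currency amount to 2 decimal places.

Buyer's account: SGD 6944.96

CFR: the seller pays costs through ocean freight to the destination port, but not insurance.
Seller's account: goods 10225.35 + export clearance 346.30 + origin terminal 564.99 + freight 7996.90 = 19133.54
Buyer's account: insurance 390.86 + brokerage 104.45 + duty 4470.05 + delivery 1979.60 = 6944.96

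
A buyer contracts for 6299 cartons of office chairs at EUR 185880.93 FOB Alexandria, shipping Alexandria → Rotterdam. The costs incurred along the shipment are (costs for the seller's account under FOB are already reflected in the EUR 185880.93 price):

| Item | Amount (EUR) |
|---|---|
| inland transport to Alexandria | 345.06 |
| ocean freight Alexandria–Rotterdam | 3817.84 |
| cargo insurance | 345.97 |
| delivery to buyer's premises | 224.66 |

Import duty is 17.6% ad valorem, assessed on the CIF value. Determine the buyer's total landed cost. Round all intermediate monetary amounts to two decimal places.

FOB: the seller bears costs until goods are on board at the origin port; the buyer bears freight, insurance and all costs thereafter.
Already in the invoice (seller's account under FOB): inland to port — exclude.
CIF value = FOB price + freight + insurance = 185880.93 + 3817.84 + 345.97 = 190044.74
Import duty = 190044.74 × 17.6% = 33447.87
Buyer bears: freight 3817.84 + insurance 345.97 + delivery 224.66 + duty 33447.87 = 37836.34
Landed cost = invoice 185880.93 + 37836.34 = 223717.27

Total landed cost: EUR 223717.27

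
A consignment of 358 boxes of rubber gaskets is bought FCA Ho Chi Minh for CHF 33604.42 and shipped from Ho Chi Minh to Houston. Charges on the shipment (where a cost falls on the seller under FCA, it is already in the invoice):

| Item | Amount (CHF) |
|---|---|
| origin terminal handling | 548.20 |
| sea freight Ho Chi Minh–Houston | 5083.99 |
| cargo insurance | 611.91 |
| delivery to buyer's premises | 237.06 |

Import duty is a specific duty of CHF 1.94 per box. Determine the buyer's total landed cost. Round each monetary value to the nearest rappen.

Total landed cost: CHF 40780.10

FCA: the seller delivers export-cleared goods to the carrier; the buyer bears costs from that point.
CIF value = FCA price + origin terminal + freight + insurance = 33604.42 + 548.20 + 5083.99 + 611.91 = 39848.52
Import duty = 358 × 1.94 = 694.52
Buyer bears: origin terminal 548.20 + freight 5083.99 + insurance 611.91 + delivery 237.06 + duty 694.52 = 7175.68
Landed cost = invoice 33604.42 + 7175.68 = 40780.10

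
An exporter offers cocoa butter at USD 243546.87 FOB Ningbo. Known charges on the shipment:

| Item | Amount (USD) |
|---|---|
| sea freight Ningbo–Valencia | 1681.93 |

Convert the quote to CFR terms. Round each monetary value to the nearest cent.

CFR price: USD 245228.80

From FOB to CFR, the seller additionally bears: freight.
CFR price = 243546.87 + 1681.93 = 245228.80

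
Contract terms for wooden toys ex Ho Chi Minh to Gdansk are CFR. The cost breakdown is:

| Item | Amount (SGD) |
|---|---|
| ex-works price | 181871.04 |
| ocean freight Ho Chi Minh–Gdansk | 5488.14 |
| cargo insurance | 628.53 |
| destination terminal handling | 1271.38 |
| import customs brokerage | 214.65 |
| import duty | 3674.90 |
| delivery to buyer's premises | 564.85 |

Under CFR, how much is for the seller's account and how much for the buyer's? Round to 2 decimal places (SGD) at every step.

CFR: the seller pays costs through ocean freight to the destination port, but not insurance.
Seller's account: goods 181871.04 + freight 5488.14 = 187359.18
Buyer's account: insurance 628.53 + destination terminal 1271.38 + brokerage 214.65 + duty 3674.90 + delivery 564.85 = 6354.31

Seller: SGD 187359.18; buyer: SGD 6354.31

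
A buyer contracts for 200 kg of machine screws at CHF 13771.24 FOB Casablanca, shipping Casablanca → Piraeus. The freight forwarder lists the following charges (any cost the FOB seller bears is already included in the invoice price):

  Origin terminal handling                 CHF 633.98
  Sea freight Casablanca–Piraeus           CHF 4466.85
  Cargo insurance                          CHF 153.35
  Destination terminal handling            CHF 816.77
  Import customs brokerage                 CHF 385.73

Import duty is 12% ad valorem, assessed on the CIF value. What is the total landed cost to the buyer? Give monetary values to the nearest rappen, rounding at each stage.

FOB: the seller bears costs until goods are on board at the origin port; the buyer bears freight, insurance and all costs thereafter.
Already in the invoice (seller's account under FOB): origin terminal — exclude.
CIF value = FOB price + freight + insurance = 13771.24 + 4466.85 + 153.35 = 18391.44
Import duty = 18391.44 × 12% = 2206.97
Buyer bears: freight 4466.85 + insurance 153.35 + destination terminal 816.77 + brokerage 385.73 + duty 2206.97 = 8029.67
Landed cost = invoice 13771.24 + 8029.67 = 21800.91

Total landed cost: CHF 21800.91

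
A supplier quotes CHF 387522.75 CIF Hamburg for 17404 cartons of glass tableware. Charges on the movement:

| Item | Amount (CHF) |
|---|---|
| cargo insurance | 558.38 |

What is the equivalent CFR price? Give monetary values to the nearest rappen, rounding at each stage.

CFR price: CHF 386964.37

From CIF to CFR, the seller no longer bears: insurance.
CFR price = 387522.75 − 558.38 = 386964.37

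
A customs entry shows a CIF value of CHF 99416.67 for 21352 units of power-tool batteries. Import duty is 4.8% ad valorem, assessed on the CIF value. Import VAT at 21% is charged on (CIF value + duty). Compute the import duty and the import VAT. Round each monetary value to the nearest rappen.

Import duty = 99416.67 × 4.8% = 4772.00
VAT base = CIF + duty = 99416.67 + 4772.00 = 104188.67
Import VAT = 104188.67 × 21% = 21879.62

Import duty: CHF 4772.00; import VAT: CHF 21879.62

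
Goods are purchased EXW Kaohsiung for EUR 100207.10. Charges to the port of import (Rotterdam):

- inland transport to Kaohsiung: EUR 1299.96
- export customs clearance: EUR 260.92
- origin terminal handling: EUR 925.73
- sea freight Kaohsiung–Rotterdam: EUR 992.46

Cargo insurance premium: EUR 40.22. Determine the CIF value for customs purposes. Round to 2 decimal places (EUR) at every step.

CIF = EXW price + pre-shipment costs + freight + insurance
CIF = 100207.10 + 1299.96 + 260.92 + 925.73 + 992.46 + 40.22 = 103726.39

CIF value: EUR 103726.39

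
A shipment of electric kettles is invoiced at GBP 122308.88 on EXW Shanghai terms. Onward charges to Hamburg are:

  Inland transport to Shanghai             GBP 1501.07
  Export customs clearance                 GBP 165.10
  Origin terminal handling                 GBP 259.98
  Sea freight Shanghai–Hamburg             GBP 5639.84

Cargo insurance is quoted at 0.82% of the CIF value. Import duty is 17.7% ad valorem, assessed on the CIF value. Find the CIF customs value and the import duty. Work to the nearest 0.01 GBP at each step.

CIF value: GBP 130948.65; import duty: GBP 23177.91

Let C be the CIF value. C = EXW price + pre-shipment costs + freight + 0.82% × C
C − 0.82% × C = 122308.88 + 1501.07 + 165.10 + 259.98 + 5639.84
0.9918 × C = 129874.87
C = 129874.87 / 0.9918 = 130948.65
Insurance premium = 0.82% × 130948.65 = 1073.78
Import duty = 130948.65 × 17.7% = 23177.91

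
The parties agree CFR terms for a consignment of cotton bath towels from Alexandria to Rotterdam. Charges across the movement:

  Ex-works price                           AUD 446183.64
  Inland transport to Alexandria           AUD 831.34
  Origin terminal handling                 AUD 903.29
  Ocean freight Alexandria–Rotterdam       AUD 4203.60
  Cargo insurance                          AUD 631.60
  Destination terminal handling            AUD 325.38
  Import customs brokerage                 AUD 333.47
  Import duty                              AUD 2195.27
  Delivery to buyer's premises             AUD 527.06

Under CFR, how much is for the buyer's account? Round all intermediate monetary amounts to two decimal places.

Buyer's account: AUD 4012.78

CFR: the seller pays costs through ocean freight to the destination port, but not insurance.
Seller's account: goods 446183.64 + inland to port 831.34 + origin terminal 903.29 + freight 4203.60 = 452121.87
Buyer's account: insurance 631.60 + destination terminal 325.38 + brokerage 333.47 + duty 2195.27 + delivery 527.06 = 4012.78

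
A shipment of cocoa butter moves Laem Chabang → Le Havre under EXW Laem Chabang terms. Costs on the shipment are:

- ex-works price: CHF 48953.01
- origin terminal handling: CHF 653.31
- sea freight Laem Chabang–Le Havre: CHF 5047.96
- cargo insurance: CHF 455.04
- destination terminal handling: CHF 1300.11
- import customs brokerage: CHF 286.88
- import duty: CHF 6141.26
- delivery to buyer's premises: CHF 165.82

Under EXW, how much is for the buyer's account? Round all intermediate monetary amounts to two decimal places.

EXW: the seller makes goods available at their premises; the buyer bears all onward costs.
Seller's account: goods 48953.01 = 48953.01
Buyer's account: origin terminal 653.31 + freight 5047.96 + insurance 455.04 + destination terminal 1300.11 + brokerage 286.88 + duty 6141.26 + delivery 165.82 = 14050.38

Buyer's account: CHF 14050.38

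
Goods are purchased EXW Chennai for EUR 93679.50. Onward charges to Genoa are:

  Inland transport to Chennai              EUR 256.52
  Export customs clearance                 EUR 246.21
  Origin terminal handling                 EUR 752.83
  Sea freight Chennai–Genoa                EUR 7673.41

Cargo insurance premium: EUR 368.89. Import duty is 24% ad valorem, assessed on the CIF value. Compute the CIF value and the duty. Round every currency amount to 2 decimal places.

CIF value: EUR 102977.36; import duty: EUR 24714.57

CIF = EXW price + pre-shipment costs + freight + insurance
CIF = 93679.50 + 256.52 + 246.21 + 752.83 + 7673.41 + 368.89 = 102977.36
Import duty = 102977.36 × 24% = 24714.57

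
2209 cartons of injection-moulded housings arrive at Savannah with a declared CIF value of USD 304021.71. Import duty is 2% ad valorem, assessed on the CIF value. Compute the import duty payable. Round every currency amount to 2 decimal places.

Import duty: USD 6080.43

Import duty = 304021.71 × 2% = 6080.43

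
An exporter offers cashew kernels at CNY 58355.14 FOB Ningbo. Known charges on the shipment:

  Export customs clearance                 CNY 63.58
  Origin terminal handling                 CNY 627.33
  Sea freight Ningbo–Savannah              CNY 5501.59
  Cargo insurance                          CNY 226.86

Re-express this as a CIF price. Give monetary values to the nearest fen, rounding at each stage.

CIF price: CNY 64083.59

Not relevant to the conversion: export clearance, origin terminal — on the seller under both FOB and CIF; already in the FOB price and stays in the CIF price.
From FOB to CIF, the seller additionally bears: freight, insurance.
CIF price = 58355.14 + 5501.59 + 226.86 = 64083.59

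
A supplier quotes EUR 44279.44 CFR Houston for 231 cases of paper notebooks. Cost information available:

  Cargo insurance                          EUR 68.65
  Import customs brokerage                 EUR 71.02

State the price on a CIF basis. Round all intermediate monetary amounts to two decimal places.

CIF price: EUR 44348.09

Not relevant to the conversion: brokerage — on the buyer under both terms; not part of either seller's price.
From CFR to CIF, the seller additionally bears: insurance.
CIF price = 44279.44 + 68.65 = 44348.09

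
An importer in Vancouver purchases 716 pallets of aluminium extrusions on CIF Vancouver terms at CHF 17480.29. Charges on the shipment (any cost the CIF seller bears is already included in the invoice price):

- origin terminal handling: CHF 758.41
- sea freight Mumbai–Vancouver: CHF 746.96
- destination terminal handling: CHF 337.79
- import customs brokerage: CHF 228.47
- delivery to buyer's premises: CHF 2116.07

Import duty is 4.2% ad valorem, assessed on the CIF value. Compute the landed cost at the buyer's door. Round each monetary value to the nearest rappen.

Total landed cost: CHF 20896.79

CIF: the seller pays costs through ocean freight and marine insurance to the destination port.
Already in the invoice (seller's account under CIF): origin terminal, freight — exclude.
The CIF price already equals the CIF value: 17480.29
Import duty = 17480.29 × 4.2% = 734.17
Buyer bears: destination terminal 337.79 + brokerage 228.47 + delivery 2116.07 + duty 734.17 = 3416.50
Landed cost = invoice 17480.29 + 3416.50 = 20896.79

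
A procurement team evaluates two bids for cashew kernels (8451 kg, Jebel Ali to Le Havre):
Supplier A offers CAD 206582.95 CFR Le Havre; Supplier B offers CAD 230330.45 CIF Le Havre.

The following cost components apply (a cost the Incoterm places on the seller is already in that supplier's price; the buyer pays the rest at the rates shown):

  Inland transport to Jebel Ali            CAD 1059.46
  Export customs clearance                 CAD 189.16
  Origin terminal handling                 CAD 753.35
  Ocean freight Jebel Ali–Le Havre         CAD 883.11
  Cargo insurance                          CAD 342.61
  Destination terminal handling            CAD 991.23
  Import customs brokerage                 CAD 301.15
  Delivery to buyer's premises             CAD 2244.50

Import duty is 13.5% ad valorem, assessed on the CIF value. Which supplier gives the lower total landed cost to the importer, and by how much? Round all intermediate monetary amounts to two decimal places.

Supplier A is cheaper by CAD 26564.55

Supplier A (CFR):
CIF value = CFR price + insurance = 206582.95 + 342.61 = 206925.56
Import duty = 206925.56 × 13.5% = 27934.95
Buyer bears (A): 342.61 + 991.23 + 301.15 + 2244.50 = 3879.49
Landed cost (A) = invoice 206582.95 + 3879.49 + duty 27934.95 = 238397.39
Supplier B (CIF):
The CIF price already equals the CIF value: 230330.45
Import duty = 230330.45 × 13.5% = 31094.61
Buyer bears (B): 991.23 + 301.15 + 2244.50 = 3536.88
Landed cost (B) = invoice 230330.45 + 3536.88 + duty 31094.61 = 264961.94
Difference = |238397.39 − 264961.94| = 26564.55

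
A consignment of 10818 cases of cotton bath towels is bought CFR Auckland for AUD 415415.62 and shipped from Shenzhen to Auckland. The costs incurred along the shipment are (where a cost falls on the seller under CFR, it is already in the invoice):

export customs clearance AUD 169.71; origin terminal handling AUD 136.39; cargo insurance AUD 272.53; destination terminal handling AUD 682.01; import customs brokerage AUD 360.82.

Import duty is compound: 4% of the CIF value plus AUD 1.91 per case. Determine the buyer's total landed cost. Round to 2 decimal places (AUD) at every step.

CFR: the seller pays costs through ocean freight to the destination port, but not insurance.
Already in the invoice (seller's account under CFR): export clearance, origin terminal — exclude.
CIF value = CFR price + insurance = 415415.62 + 272.53 = 415688.15
Ad valorem component: 415688.15 × 4% = 16627.53
Specific component: 10818 × 1.91 = 20662.38
Import duty = 16627.53 + 20662.38 = 37289.91
Buyer bears: insurance 272.53 + destination terminal 682.01 + brokerage 360.82 + duty 37289.91 = 38605.27
Landed cost = invoice 415415.62 + 38605.27 = 454020.89

Total landed cost: AUD 454020.89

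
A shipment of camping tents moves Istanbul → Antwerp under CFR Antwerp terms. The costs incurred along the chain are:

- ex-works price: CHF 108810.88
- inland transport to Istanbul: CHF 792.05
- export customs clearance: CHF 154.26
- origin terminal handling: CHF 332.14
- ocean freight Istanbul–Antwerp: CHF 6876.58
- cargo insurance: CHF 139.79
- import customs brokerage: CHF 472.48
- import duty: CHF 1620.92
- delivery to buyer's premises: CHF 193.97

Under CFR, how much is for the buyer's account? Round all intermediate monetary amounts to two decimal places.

Buyer's account: CHF 2427.16

CFR: the seller pays costs through ocean freight to the destination port, but not insurance.
Seller's account: goods 108810.88 + inland to port 792.05 + export clearance 154.26 + origin terminal 332.14 + freight 6876.58 = 116965.91
Buyer's account: insurance 139.79 + brokerage 472.48 + duty 1620.92 + delivery 193.97 = 2427.16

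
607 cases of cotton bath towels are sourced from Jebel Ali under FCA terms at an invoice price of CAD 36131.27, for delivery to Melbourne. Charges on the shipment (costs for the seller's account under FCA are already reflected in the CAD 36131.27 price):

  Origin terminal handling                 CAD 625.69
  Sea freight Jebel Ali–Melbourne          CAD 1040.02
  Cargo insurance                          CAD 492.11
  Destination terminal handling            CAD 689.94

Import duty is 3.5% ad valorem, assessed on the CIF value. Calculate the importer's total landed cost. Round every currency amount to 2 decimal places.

Total landed cost: CAD 40319.15

FCA: the seller delivers export-cleared goods to the carrier; the buyer bears costs from that point.
CIF value = FCA price + origin terminal + freight + insurance = 36131.27 + 625.69 + 1040.02 + 492.11 = 38289.09
Import duty = 38289.09 × 3.5% = 1340.12
Buyer bears: origin terminal 625.69 + freight 1040.02 + insurance 492.11 + destination terminal 689.94 + duty 1340.12 = 4187.88
Landed cost = invoice 36131.27 + 4187.88 = 40319.15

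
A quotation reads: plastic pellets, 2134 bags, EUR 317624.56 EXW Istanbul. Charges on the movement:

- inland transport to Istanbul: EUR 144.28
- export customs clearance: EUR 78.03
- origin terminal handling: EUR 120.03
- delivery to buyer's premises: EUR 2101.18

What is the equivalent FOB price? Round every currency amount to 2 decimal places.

Not relevant to the conversion: delivery — on the buyer under both terms; not part of either seller's price.
From EXW to FOB, the seller additionally bears: inland to port, export clearance, origin terminal.
FOB price = 317624.56 + 144.28 + 78.03 + 120.03 = 317966.90

FOB price: EUR 317966.90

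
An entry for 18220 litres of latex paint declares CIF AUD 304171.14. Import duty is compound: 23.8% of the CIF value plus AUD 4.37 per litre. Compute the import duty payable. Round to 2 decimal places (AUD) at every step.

Ad valorem component: 304171.14 × 23.8% = 72392.73
Specific component: 18220 × 4.37 = 79621.40
Import duty = 72392.73 + 79621.40 = 152014.13

Import duty: AUD 152014.13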